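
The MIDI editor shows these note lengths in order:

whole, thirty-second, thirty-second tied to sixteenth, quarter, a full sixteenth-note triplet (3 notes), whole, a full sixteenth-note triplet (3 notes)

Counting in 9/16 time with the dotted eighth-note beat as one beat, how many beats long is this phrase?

One dotted eighth-note beat = 6 thirty-second notes.
Convert each value to thirty-second notes: whole = 32; thirty-second = 1; thirty-second tied to sixteenth (thirty-second + sixteenth) = 3; quarter = 8; a full sixteenth-note triplet (3 notes) (three triplet sixteenths span one eighth) = 4; whole = 32; a full sixteenth-note triplet (3 notes) (three triplet sixteenths span one eighth) = 4.
Total: 32 + 1 + 3 + 8 + 4 + 32 + 4 = 84.
84 ÷ 6 = 14 beats.

14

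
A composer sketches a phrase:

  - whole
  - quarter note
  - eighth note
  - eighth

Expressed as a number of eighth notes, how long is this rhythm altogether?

Working in eighth notes: whole = 8; quarter note = 2; eighth note = 1; eighth = 1.
Adding: 8 + 2 + 1 + 1 = 12 eighth notes.

12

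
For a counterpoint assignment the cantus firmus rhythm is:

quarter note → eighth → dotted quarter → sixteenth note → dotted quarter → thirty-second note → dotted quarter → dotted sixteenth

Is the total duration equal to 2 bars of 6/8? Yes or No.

No

One bar of 6/8 = 24 thirty-second notes, so 2 bars = 48.
In thirty-second notes: quarter note = 8; eighth = 4; dotted quarter = 12; sixteenth note = 2; dotted quarter = 12; thirty-second note = 1; dotted quarter = 12; dotted sixteenth = 3.
Total: 8 + 4 + 12 + 2 + 12 + 1 + 12 + 3 = 54.
54 exceeds 48, so the answer is No.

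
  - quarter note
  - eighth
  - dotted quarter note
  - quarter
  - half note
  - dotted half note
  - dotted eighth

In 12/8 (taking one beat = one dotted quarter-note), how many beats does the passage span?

6.5

One dotted quarter-note beat = 6 sixteenth notes.
Each duration in sixteenth notes: quarter note = 4; eighth = 2; dotted quarter note = 6; quarter = 4; half note = 8; dotted half note = 12; dotted eighth = 3.
Altogether 4 + 2 + 6 + 4 + 8 + 12 + 3 = 39.
39 ÷ 6 = 6.5 beats.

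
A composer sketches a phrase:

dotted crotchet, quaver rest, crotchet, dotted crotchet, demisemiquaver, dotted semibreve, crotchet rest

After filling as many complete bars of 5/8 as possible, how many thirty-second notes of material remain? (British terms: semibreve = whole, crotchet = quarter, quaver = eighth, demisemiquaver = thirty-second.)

13

One bar of 5/8 = 20 thirty-second notes.
Convert each value to thirty-second notes: dotted crotchet = 12; quaver rest = 4; crotchet = 8; dotted crotchet = 12; demisemiquaver = 1; dotted semibreve = 48; crotchet rest = 8.
Adding: 12 + 4 + 8 + 12 + 1 + 48 + 8 = 93.
93 ÷ 20 = 4 complete bars with 13 thirty-second notes remaining.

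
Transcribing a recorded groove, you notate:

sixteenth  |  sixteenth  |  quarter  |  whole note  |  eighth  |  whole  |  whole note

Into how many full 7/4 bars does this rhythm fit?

One bar of 7/4 = 28 sixteenth notes.
In sixteenth notes: sixteenth = 1; sixteenth = 1; quarter = 4; whole note = 16; eighth = 2; whole = 16; whole note = 16.
Altogether 1 + 1 + 4 + 16 + 2 + 16 + 16 = 56.
56 ÷ 28 = 2 complete bars with 0 left over.

2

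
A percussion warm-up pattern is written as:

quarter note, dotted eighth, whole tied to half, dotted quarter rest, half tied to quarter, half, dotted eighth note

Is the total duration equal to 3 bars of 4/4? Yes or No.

One bar of 4/4 = 16 sixteenth notes, so 3 bars = 48.
Each duration in sixteenth notes: quarter note = 4; dotted eighth = 3; whole tied to half (whole + half) = 24; dotted quarter rest = 6; half tied to quarter (half + quarter) = 12; half = 8; dotted eighth note = 3.
Adding: 4 + 3 + 24 + 6 + 12 + 8 + 3 = 60.
60 exceeds 48, so the answer is No.

No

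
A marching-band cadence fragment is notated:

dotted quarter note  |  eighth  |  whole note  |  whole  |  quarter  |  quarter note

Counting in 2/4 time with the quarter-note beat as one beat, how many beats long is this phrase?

One quarter-note beat = 2 eighth notes.
Convert each value to eighth notes: dotted quarter note = 3; eighth = 1; whole note = 8; whole = 8; quarter = 2; quarter note = 2.
Altogether 3 + 1 + 8 + 8 + 2 + 2 = 24.
24 ÷ 2 = 12 beats.

12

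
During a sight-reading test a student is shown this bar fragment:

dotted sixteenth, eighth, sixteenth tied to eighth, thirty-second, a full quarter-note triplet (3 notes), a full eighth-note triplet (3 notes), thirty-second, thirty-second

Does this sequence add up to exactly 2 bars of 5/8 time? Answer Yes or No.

Yes

One bar of 5/8 = 20 thirty-second notes, so 2 bars = 40.
In thirty-second notes: dotted sixteenth = 3; eighth = 4; sixteenth tied to eighth (sixteenth + eighth) = 6; thirty-second = 1; a full quarter-note triplet (3 notes) (three triplet quarters span one half) = 16; a full eighth-note triplet (3 notes) (three triplet eighths span one quarter) = 8; thirty-second = 1; thirty-second = 1.
Sum: 3 + 4 + 6 + 1 + 16 + 8 + 1 + 1 = 40.
40 equals 40, so the answer is Yes.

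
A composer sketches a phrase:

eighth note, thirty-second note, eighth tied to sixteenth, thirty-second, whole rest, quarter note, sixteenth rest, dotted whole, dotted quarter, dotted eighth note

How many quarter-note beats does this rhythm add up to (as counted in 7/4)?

One quarter-note beat = 8 thirty-second notes.
Convert each value to thirty-second notes: eighth note = 4; thirty-second note = 1; eighth tied to sixteenth (eighth + sixteenth) = 6; thirty-second = 1; whole rest = 32; quarter note = 8; sixteenth rest = 2; dotted whole = 48; dotted quarter = 12; dotted eighth note = 6.
Adding: 4 + 1 + 6 + 1 + 32 + 8 + 2 + 48 + 12 + 6 = 120.
120 ÷ 8 = 15 beats.

15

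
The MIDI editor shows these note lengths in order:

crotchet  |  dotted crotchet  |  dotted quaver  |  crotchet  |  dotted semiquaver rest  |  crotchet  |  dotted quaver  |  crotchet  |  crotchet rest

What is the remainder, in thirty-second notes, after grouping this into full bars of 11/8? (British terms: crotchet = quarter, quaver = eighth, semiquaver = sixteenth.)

23

One bar of 11/8 = 44 thirty-second notes.
Express everything in thirty-second notes: crotchet = 8; dotted crotchet = 12; dotted quaver = 6; crotchet = 8; dotted semiquaver rest = 3; crotchet = 8; dotted quaver = 6; crotchet = 8; crotchet rest = 8.
Adding: 8 + 12 + 6 + 8 + 3 + 8 + 6 + 8 + 8 = 67.
67 ÷ 44 = 1 complete bar with 23 thirty-second notes remaining.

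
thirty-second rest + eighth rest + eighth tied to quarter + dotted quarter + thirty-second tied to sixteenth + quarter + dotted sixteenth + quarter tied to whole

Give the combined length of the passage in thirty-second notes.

Express everything in thirty-second notes: thirty-second rest = 1; eighth rest = 4; eighth tied to quarter (eighth + quarter) = 12; dotted quarter = 12; thirty-second tied to sixteenth (thirty-second + sixteenth) = 3; quarter = 8; dotted sixteenth = 3; quarter tied to whole (quarter + whole) = 40.
Altogether 1 + 4 + 12 + 12 + 3 + 8 + 3 + 40 = 83 thirty-second notes.

83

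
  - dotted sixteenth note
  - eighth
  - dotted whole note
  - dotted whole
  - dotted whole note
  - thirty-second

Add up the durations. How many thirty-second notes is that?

Each duration in thirty-second notes: dotted sixteenth note = 3; eighth = 4; dotted whole note = 48; dotted whole = 48; dotted whole note = 48; thirty-second = 1.
Total: 3 + 4 + 48 + 48 + 48 + 1 = 152 thirty-second notes.

152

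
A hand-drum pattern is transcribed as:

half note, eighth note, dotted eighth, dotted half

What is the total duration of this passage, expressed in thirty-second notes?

50

In thirty-second notes: half note = 16; eighth note = 4; dotted eighth = 6; dotted half = 24.
Adding: 16 + 4 + 6 + 24 = 50 thirty-second notes.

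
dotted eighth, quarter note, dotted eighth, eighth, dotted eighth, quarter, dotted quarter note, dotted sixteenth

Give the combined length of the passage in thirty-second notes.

53

Working in thirty-second notes: dotted eighth = 6; quarter note = 8; dotted eighth = 6; eighth = 4; dotted eighth = 6; quarter = 8; dotted quarter note = 12; dotted sixteenth = 3.
Sum: 6 + 8 + 6 + 4 + 6 + 8 + 12 + 3 = 53 thirty-second notes.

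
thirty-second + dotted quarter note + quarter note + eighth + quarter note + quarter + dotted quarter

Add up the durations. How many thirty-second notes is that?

53

Express everything in thirty-second notes: thirty-second = 1; dotted quarter note = 12; quarter note = 8; eighth = 4; quarter note = 8; quarter = 8; dotted quarter = 12.
Sum: 1 + 12 + 8 + 4 + 8 + 8 + 12 = 53 thirty-second notes.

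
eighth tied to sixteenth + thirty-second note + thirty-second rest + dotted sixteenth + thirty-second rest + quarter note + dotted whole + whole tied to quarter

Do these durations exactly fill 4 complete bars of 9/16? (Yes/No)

No

One bar of 9/16 = 18 thirty-second notes, so 4 bars = 72.
Each duration in thirty-second notes: eighth tied to sixteenth (eighth + sixteenth) = 6; thirty-second note = 1; thirty-second rest = 1; dotted sixteenth = 3; thirty-second rest = 1; quarter note = 8; dotted whole = 48; whole tied to quarter (whole + quarter) = 40.
Adding: 6 + 1 + 1 + 3 + 1 + 8 + 48 + 40 = 108.
108 exceeds 72, so the answer is No.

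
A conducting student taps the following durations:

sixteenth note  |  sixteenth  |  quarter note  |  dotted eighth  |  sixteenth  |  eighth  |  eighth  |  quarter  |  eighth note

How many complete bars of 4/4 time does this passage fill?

One bar of 4/4 = 16 sixteenth notes.
Each duration in sixteenth notes: sixteenth note = 1; sixteenth = 1; quarter note = 4; dotted eighth = 3; sixteenth = 1; eighth = 2; eighth = 2; quarter = 4; eighth note = 2.
Altogether 1 + 1 + 4 + 3 + 1 + 2 + 2 + 4 + 2 = 20.
20 ÷ 16 = 1 complete bar with 4 left over.

1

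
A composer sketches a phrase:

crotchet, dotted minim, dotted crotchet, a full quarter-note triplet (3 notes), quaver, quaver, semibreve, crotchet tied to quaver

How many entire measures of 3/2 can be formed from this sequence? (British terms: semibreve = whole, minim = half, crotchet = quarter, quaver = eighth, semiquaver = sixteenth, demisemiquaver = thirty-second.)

2

One bar of 3/2 = 12 eighth notes.
Convert each value to eighth notes: crotchet = 2; dotted minim = 6; dotted crotchet = 3; a full quarter-note triplet (3 notes) (three triplet quarters span one half) = 4; quaver = 1; quaver = 1; semibreve = 8; crotchet tied to quaver (crotchet + quaver) = 3.
Sum: 2 + 6 + 3 + 4 + 1 + 1 + 8 + 3 = 28.
28 ÷ 12 = 2 complete bars with 4 left over.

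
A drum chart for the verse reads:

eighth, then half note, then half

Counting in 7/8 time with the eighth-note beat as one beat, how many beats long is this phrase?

9

One eighth-note beat = 2 sixteenth notes.
Working in sixteenth notes: eighth = 2; half note = 8; half = 8.
Total: 2 + 8 + 8 = 18.
18 ÷ 2 = 9 beats.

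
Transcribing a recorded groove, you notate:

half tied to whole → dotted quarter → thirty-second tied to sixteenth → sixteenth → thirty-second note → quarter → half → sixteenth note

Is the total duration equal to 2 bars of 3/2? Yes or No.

One bar of 3/2 = 48 thirty-second notes, so 2 bars = 96.
Each duration in thirty-second notes: half tied to whole (half + whole) = 48; dotted quarter = 12; thirty-second tied to sixteenth (thirty-second + sixteenth) = 3; sixteenth = 2; thirty-second note = 1; quarter = 8; half = 16; sixteenth note = 2.
Total: 48 + 12 + 3 + 2 + 1 + 8 + 16 + 2 = 92.
92 falls short of 96, so the answer is No.

No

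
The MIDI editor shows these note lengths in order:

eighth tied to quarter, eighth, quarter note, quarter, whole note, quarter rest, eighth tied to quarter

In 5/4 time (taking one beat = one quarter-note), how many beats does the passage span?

One quarter-note beat = 2 eighth notes.
Working in eighth notes: eighth tied to quarter (eighth + quarter) = 3; eighth = 1; quarter note = 2; quarter = 2; whole note = 8; quarter rest = 2; eighth tied to quarter (eighth + quarter) = 3.
Total: 3 + 1 + 2 + 2 + 8 + 2 + 3 = 21.
21 ÷ 2 = 10.5 beats.

10.5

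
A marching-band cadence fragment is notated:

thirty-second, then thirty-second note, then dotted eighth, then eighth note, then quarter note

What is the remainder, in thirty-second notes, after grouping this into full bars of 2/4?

One bar of 2/4 = 16 thirty-second notes.
Convert each value to thirty-second notes: thirty-second = 1; thirty-second note = 1; dotted eighth = 6; eighth note = 4; quarter note = 8.
Adding: 1 + 1 + 6 + 4 + 8 = 20.
20 ÷ 16 = 1 complete bar with 4 thirty-second notes remaining.

4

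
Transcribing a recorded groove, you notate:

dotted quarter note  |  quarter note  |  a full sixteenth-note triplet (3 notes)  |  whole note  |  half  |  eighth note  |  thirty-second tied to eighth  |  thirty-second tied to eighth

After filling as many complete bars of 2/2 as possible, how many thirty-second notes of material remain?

One bar of 2/2 = 32 thirty-second notes.
Each duration in thirty-second notes: dotted quarter note = 12; quarter note = 8; a full sixteenth-note triplet (3 notes) (three triplet sixteenths span one eighth) = 4; whole note = 32; half = 16; eighth note = 4; thirty-second tied to eighth (thirty-second + eighth) = 5; thirty-second tied to eighth (thirty-second + eighth) = 5.
Altogether 12 + 8 + 4 + 32 + 16 + 4 + 5 + 5 = 86.
86 ÷ 32 = 2 complete bars with 22 thirty-second notes remaining.

22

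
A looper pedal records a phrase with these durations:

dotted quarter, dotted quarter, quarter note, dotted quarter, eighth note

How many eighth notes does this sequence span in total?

12

In eighth notes: dotted quarter = 3; dotted quarter = 3; quarter note = 2; dotted quarter = 3; eighth note = 1.
Altogether 3 + 3 + 2 + 3 + 1 = 12 eighth notes.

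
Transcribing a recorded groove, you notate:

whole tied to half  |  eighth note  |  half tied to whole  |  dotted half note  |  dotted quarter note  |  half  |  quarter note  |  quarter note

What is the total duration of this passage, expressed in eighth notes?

42

Express everything in eighth notes: whole tied to half (whole + half) = 12; eighth note = 1; half tied to whole (half + whole) = 12; dotted half note = 6; dotted quarter note = 3; half = 4; quarter note = 2; quarter note = 2.
Altogether 12 + 1 + 12 + 6 + 3 + 4 + 2 + 2 = 42 eighth notes.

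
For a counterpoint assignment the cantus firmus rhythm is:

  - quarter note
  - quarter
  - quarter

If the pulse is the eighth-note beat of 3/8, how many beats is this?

One eighth-note beat = 2 sixteenth notes.
In sixteenth notes: quarter note = 4; quarter = 4; quarter = 4.
Total: 4 + 4 + 4 = 12.
12 ÷ 2 = 6 beats.

6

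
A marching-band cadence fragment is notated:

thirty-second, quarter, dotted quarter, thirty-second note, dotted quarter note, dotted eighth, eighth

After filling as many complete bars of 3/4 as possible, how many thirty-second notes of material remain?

20

One bar of 3/4 = 24 thirty-second notes.
Express everything in thirty-second notes: thirty-second = 1; quarter = 8; dotted quarter = 12; thirty-second note = 1; dotted quarter note = 12; dotted eighth = 6; eighth = 4.
Sum: 1 + 8 + 12 + 1 + 12 + 6 + 4 = 44.
44 ÷ 24 = 1 complete bar with 20 thirty-second notes remaining.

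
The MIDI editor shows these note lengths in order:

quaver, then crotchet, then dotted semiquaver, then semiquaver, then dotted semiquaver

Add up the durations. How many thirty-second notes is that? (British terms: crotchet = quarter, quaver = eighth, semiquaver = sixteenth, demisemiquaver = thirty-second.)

Convert each value to thirty-second notes: quaver = 4; crotchet = 8; dotted semiquaver = 3; semiquaver = 2; dotted semiquaver = 3.
Adding: 4 + 8 + 3 + 2 + 3 = 20 thirty-second notes.

20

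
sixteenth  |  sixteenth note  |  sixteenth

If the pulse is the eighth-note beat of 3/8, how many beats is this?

One eighth-note beat = 2 sixteenth notes.
Working in sixteenth notes: sixteenth = 1; sixteenth note = 1; sixteenth = 1.
Total: 1 + 1 + 1 = 3.
3 ÷ 2 = 1.5 beats.

1.5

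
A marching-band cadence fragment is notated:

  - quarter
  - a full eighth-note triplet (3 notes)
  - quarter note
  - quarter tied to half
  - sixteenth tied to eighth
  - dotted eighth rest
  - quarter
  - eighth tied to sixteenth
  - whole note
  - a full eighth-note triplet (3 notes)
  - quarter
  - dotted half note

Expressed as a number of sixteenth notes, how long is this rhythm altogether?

Working in sixteenth notes: quarter = 4; a full eighth-note triplet (3 notes) (three triplet eighths span one quarter) = 4; quarter note = 4; quarter tied to half (quarter + half) = 12; sixteenth tied to eighth (sixteenth + eighth) = 3; dotted eighth rest = 3; quarter = 4; eighth tied to sixteenth (eighth + sixteenth) = 3; whole note = 16; a full eighth-note triplet (3 notes) (three triplet eighths span one quarter) = 4; quarter = 4; dotted half note = 12.
Total: 4 + 4 + 4 + 12 + 3 + 3 + 4 + 3 + 16 + 4 + 4 + 12 = 73 sixteenth notes.

73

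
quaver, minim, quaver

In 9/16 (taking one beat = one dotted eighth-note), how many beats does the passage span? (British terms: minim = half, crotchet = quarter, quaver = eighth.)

One dotted eighth-note beat = 3 sixteenth notes.
In sixteenth notes: quaver = 2; minim = 8; quaver = 2.
Altogether 2 + 8 + 2 = 12.
12 ÷ 3 = 4 beats.

4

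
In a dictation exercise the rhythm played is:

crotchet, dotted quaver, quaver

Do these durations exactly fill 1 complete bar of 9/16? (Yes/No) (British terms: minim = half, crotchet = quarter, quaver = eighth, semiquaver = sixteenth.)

Yes

One bar of 9/16 = 9 sixteenth notes.
Convert each value to sixteenth notes: crotchet = 4; dotted quaver = 3; quaver = 2.
Sum: 4 + 3 + 2 = 9.
9 equals 9, so the answer is Yes.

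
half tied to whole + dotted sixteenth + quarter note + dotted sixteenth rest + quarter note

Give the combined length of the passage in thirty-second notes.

Convert each value to thirty-second notes: half tied to whole (half + whole) = 48; dotted sixteenth = 3; quarter note = 8; dotted sixteenth rest = 3; quarter note = 8.
Total: 48 + 3 + 8 + 3 + 8 = 70 thirty-second notes.

70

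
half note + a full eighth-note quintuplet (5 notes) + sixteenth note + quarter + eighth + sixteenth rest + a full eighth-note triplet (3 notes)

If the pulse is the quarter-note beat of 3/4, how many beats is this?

One quarter-note beat = 4 sixteenth notes.
In sixteenth notes: half note = 8; a full eighth-note quintuplet (5 notes) (five quintuplet eighths span one half) = 8; sixteenth note = 1; quarter = 4; eighth = 2; sixteenth rest = 1; a full eighth-note triplet (3 notes) (three triplet eighths span one quarter) = 4.
Total: 8 + 8 + 1 + 4 + 2 + 1 + 4 = 28.
28 ÷ 4 = 7 beats.

7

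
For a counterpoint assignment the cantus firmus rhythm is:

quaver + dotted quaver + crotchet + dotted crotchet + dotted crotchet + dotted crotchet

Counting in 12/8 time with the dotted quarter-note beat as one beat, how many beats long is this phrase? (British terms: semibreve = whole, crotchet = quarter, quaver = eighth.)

One dotted quarter-note beat = 6 sixteenth notes.
Convert each value to sixteenth notes: quaver = 2; dotted quaver = 3; crotchet = 4; dotted crotchet = 6; dotted crotchet = 6; dotted crotchet = 6.
Altogether 2 + 3 + 4 + 6 + 6 + 6 = 27.
27 ÷ 6 = 4.5 beats.

4.5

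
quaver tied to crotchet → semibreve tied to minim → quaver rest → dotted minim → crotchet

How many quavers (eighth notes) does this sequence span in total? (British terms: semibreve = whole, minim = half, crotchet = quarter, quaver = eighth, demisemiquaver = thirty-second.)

24

Working in eighth notes: quaver tied to crotchet (quaver + crotchet) = 3; semibreve tied to minim (semibreve + minim) = 12; quaver rest = 1; dotted minim = 6; crotchet = 2.
Sum: 3 + 12 + 1 + 6 + 2 = 24 eighth notes.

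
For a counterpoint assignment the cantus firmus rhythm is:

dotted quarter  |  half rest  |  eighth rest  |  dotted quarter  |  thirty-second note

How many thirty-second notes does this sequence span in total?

Each duration in thirty-second notes: dotted quarter = 12; half rest = 16; eighth rest = 4; dotted quarter = 12; thirty-second note = 1.
Altogether 12 + 16 + 4 + 12 + 1 = 45 thirty-second notes.

45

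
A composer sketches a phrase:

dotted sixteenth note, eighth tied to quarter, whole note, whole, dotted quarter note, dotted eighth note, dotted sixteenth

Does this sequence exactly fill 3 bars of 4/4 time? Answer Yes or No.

No

One bar of 4/4 = 32 thirty-second notes, so 3 bars = 96.
In thirty-second notes: dotted sixteenth note = 3; eighth tied to quarter (eighth + quarter) = 12; whole note = 32; whole = 32; dotted quarter note = 12; dotted eighth note = 6; dotted sixteenth = 3.
Altogether 3 + 12 + 32 + 32 + 12 + 6 + 3 = 100.
100 exceeds 96, so the answer is No.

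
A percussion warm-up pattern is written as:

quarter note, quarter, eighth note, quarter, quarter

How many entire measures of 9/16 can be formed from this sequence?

One bar of 9/16 = 9 sixteenth notes.
Convert each value to sixteenth notes: quarter note = 4; quarter = 4; eighth note = 2; quarter = 4; quarter = 4.
Sum: 4 + 4 + 2 + 4 + 4 = 18.
18 ÷ 9 = 2 complete bars with 0 left over.

2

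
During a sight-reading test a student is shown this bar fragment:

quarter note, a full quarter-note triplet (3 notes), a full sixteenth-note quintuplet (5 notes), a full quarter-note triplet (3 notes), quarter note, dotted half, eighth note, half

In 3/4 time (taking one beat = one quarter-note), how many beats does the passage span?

12.5

One quarter-note beat = 2 eighth notes.
Working in eighth notes: quarter note = 2; a full quarter-note triplet (3 notes) (three triplet quarters span one half) = 4; a full sixteenth-note quintuplet (5 notes) (five quintuplet sixteenths span one quarter) = 2; a full quarter-note triplet (3 notes) (three triplet quarters span one half) = 4; quarter note = 2; dotted half = 6; eighth note = 1; half = 4.
Total: 2 + 4 + 2 + 4 + 2 + 6 + 1 + 4 = 25.
25 ÷ 2 = 12.5 beats.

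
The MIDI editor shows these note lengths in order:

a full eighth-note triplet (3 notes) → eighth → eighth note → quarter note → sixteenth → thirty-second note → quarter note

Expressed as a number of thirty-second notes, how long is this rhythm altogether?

Working in thirty-second notes: a full eighth-note triplet (3 notes) (three triplet eighths span one quarter) = 8; eighth = 4; eighth note = 4; quarter note = 8; sixteenth = 2; thirty-second note = 1; quarter note = 8.
Adding: 8 + 4 + 4 + 8 + 2 + 1 + 8 = 35 thirty-second notes.

35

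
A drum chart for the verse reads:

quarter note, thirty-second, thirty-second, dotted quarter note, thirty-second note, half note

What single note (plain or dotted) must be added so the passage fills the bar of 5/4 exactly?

thirty-second note

The bar of 5/4 = 40 thirty-second notes.
Working in thirty-second notes: quarter note = 8; thirty-second = 1; thirty-second = 1; dotted quarter note = 12; thirty-second note = 1; half note = 16.
Adding: 8 + 1 + 1 + 12 + 1 + 16 = 39.
Remaining: 40 − 39 = 1 thirty-second note, which is a thirty-second note.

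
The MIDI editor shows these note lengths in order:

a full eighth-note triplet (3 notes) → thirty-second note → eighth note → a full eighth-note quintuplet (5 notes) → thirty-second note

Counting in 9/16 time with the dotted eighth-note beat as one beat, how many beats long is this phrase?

5

One dotted eighth-note beat = 6 thirty-second notes.
Working in thirty-second notes: a full eighth-note triplet (3 notes) (three triplet eighths span one quarter) = 8; thirty-second note = 1; eighth note = 4; a full eighth-note quintuplet (5 notes) (five quintuplet eighths span one half) = 16; thirty-second note = 1.
Altogether 8 + 1 + 4 + 16 + 1 = 30.
30 ÷ 6 = 5 beats.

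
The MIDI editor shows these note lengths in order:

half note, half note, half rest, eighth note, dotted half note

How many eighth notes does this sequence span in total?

Convert each value to eighth notes: half note = 4; half note = 4; half rest = 4; eighth note = 1; dotted half note = 6.
Adding: 4 + 4 + 4 + 1 + 6 = 19 eighth notes.

19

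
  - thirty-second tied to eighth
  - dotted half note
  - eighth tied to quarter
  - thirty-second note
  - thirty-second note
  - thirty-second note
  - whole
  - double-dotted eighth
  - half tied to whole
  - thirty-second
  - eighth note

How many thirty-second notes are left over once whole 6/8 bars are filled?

16

One bar of 6/8 = 24 thirty-second notes.
Express everything in thirty-second notes: thirty-second tied to eighth (thirty-second + eighth) = 5; dotted half note = 24; eighth tied to quarter (eighth + quarter) = 12; thirty-second note = 1; thirty-second note = 1; thirty-second note = 1; whole = 32; double-dotted eighth = 7; half tied to whole (half + whole) = 48; thirty-second = 1; eighth note = 4.
Total: 5 + 24 + 12 + 1 + 1 + 1 + 32 + 7 + 48 + 1 + 4 = 136.
136 ÷ 24 = 5 complete bars with 16 thirty-second notes remaining.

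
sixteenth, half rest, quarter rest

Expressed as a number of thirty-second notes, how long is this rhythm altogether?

26

Convert each value to thirty-second notes: sixteenth = 2; half rest = 16; quarter rest = 8.
Adding: 2 + 16 + 8 = 26 thirty-second notes.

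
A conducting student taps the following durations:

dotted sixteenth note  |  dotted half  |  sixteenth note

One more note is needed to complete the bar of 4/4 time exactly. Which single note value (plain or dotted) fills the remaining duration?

dotted sixteenth note

The bar of 4/4 = 32 thirty-second notes.
Working in thirty-second notes: dotted sixteenth note = 3; dotted half = 24; sixteenth note = 2.
Sum: 3 + 24 + 2 = 29.
Remaining: 32 − 29 = 3 thirty-second notes, which is a dotted sixteenth note.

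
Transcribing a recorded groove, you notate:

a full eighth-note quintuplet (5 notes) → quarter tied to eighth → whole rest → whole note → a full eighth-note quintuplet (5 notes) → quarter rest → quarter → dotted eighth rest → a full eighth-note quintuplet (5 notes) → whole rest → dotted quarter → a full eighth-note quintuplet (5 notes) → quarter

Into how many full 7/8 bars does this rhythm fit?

7

One bar of 7/8 = 14 sixteenth notes.
Each duration in sixteenth notes: a full eighth-note quintuplet (5 notes) (five quintuplet eighths span one half) = 8; quarter tied to eighth (quarter + eighth) = 6; whole rest = 16; whole note = 16; a full eighth-note quintuplet (5 notes) (five quintuplet eighths span one half) = 8; quarter rest = 4; quarter = 4; dotted eighth rest = 3; a full eighth-note quintuplet (5 notes) (five quintuplet eighths span one half) = 8; whole rest = 16; dotted quarter = 6; a full eighth-note quintuplet (5 notes) (five quintuplet eighths span one half) = 8; quarter = 4.
Altogether 8 + 6 + 16 + 16 + 8 + 4 + 4 + 3 + 8 + 16 + 6 + 8 + 4 = 107.
107 ÷ 14 = 7 complete bars with 9 left over.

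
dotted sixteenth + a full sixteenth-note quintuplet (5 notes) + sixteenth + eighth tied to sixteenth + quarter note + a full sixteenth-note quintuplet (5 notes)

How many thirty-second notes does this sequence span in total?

In thirty-second notes: dotted sixteenth = 3; a full sixteenth-note quintuplet (5 notes) (five quintuplet sixteenths span one quarter) = 8; sixteenth = 2; eighth tied to sixteenth (eighth + sixteenth) = 6; quarter note = 8; a full sixteenth-note quintuplet (5 notes) (five quintuplet sixteenths span one quarter) = 8.
Adding: 3 + 8 + 2 + 6 + 8 + 8 = 35 thirty-second notes.

35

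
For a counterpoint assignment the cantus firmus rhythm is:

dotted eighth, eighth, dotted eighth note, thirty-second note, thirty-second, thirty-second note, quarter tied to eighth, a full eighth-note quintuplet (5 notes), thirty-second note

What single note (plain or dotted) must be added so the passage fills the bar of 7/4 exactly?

quarter note

The bar of 7/4 = 56 thirty-second notes.
In thirty-second notes: dotted eighth = 6; eighth = 4; dotted eighth note = 6; thirty-second note = 1; thirty-second = 1; thirty-second note = 1; quarter tied to eighth (quarter + eighth) = 12; a full eighth-note quintuplet (5 notes) (five quintuplet eighths span one half) = 16; thirty-second note = 1.
Altogether 6 + 4 + 6 + 1 + 1 + 1 + 12 + 16 + 1 = 48.
Remaining: 56 − 48 = 8 thirty-second notes, which is a quarter note.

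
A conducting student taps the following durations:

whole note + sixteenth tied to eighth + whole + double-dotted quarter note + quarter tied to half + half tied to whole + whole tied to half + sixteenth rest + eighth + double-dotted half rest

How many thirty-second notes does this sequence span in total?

Convert each value to thirty-second notes: whole note = 32; sixteenth tied to eighth (sixteenth + eighth) = 6; whole = 32; double-dotted quarter note = 14; quarter tied to half (quarter + half) = 24; half tied to whole (half + whole) = 48; whole tied to half (whole + half) = 48; sixteenth rest = 2; eighth = 4; double-dotted half rest = 28.
Sum: 32 + 6 + 32 + 14 + 24 + 48 + 48 + 2 + 4 + 28 = 238 thirty-second notes.

238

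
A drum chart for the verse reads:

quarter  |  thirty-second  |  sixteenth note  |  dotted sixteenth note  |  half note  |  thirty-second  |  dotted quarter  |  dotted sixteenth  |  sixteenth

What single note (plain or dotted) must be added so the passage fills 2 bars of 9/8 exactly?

dotted half note

2 bars of 9/8 = 72 thirty-second notes.
In thirty-second notes: quarter = 8; thirty-second = 1; sixteenth note = 2; dotted sixteenth note = 3; half note = 16; thirty-second = 1; dotted quarter = 12; dotted sixteenth = 3; sixteenth = 2.
Altogether 8 + 1 + 2 + 3 + 16 + 1 + 12 + 3 + 2 = 48.
Remaining: 72 − 48 = 24 thirty-second notes, which is a dotted half note.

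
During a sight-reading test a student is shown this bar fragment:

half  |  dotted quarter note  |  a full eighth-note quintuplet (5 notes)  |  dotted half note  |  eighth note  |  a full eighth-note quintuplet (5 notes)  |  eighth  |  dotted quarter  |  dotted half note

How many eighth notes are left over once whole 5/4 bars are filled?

One bar of 5/4 = 10 eighth notes.
In eighth notes: half = 4; dotted quarter note = 3; a full eighth-note quintuplet (5 notes) (five quintuplet eighths span one half) = 4; dotted half note = 6; eighth note = 1; a full eighth-note quintuplet (5 notes) (five quintuplet eighths span one half) = 4; eighth = 1; dotted quarter = 3; dotted half note = 6.
Total: 4 + 3 + 4 + 6 + 1 + 4 + 1 + 3 + 6 = 32.
32 ÷ 10 = 3 complete bars with 2 eighth notes remaining.

2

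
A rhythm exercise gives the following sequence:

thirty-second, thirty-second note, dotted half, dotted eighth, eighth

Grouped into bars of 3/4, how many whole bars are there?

One bar of 3/4 = 24 thirty-second notes.
Each duration in thirty-second notes: thirty-second = 1; thirty-second note = 1; dotted half = 24; dotted eighth = 6; eighth = 4.
Adding: 1 + 1 + 24 + 6 + 4 = 36.
36 ÷ 24 = 1 complete bar with 12 left over.

1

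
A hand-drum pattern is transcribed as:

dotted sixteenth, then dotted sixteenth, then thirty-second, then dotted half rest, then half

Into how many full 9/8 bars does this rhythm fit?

One bar of 9/8 = 36 thirty-second notes.
Express everything in thirty-second notes: dotted sixteenth = 3; dotted sixteenth = 3; thirty-second = 1; dotted half rest = 24; half = 16.
Total: 3 + 3 + 1 + 24 + 16 = 47.
47 ÷ 36 = 1 complete bar with 11 left over.

1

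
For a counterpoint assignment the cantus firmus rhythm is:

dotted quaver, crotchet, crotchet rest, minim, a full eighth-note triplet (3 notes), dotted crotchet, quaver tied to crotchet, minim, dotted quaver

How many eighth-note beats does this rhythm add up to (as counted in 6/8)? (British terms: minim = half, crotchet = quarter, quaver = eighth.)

One eighth-note beat = 2 sixteenth notes.
Express everything in sixteenth notes: dotted quaver = 3; crotchet = 4; crotchet rest = 4; minim = 8; a full eighth-note triplet (3 notes) (three triplet eighths span one quarter) = 4; dotted crotchet = 6; quaver tied to crotchet (quaver + crotchet) = 6; minim = 8; dotted quaver = 3.
Total: 3 + 4 + 4 + 8 + 4 + 6 + 6 + 8 + 3 = 46.
46 ÷ 2 = 23 beats.

23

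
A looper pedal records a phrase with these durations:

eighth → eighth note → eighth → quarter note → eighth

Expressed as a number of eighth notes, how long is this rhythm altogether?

Express everything in eighth notes: eighth = 1; eighth note = 1; eighth = 1; quarter note = 2; eighth = 1.
Altogether 1 + 1 + 1 + 2 + 1 = 6 eighth notes.

6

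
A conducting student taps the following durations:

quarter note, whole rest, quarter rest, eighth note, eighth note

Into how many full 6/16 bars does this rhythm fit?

One bar of 6/16 = 3 eighth notes.
Working in eighth notes: quarter note = 2; whole rest = 8; quarter rest = 2; eighth note = 1; eighth note = 1.
Total: 2 + 8 + 2 + 1 + 1 = 14.
14 ÷ 3 = 4 complete bars with 2 left over.

4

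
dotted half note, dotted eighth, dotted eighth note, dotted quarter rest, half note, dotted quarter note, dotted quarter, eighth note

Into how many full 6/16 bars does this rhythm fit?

One bar of 6/16 = 6 sixteenth notes.
In sixteenth notes: dotted half note = 12; dotted eighth = 3; dotted eighth note = 3; dotted quarter rest = 6; half note = 8; dotted quarter note = 6; dotted quarter = 6; eighth note = 2.
Altogether 12 + 3 + 3 + 6 + 8 + 6 + 6 + 2 = 46.
46 ÷ 6 = 7 complete bars with 4 left over.

7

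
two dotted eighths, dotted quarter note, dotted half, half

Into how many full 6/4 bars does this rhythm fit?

1

One bar of 6/4 = 24 sixteenth notes.
Each duration in sixteenth notes: dotted eighth = 3; dotted eighth = 3; dotted quarter note = 6; dotted half = 12; half = 8.
Adding: 3 + 3 + 6 + 12 + 8 = 32.
32 ÷ 24 = 1 complete bar with 8 left over.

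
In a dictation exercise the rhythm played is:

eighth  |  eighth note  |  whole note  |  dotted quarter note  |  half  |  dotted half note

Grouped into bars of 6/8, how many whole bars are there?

One bar of 6/8 = 6 eighth notes.
Working in eighth notes: eighth = 1; eighth note = 1; whole note = 8; dotted quarter note = 3; half = 4; dotted half note = 6.
Total: 1 + 1 + 8 + 3 + 4 + 6 = 23.
23 ÷ 6 = 3 complete bars with 5 left over.

3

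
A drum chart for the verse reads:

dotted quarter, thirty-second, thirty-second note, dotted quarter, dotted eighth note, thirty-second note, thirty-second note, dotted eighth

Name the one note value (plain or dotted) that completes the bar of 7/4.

half note

The bar of 7/4 = 56 thirty-second notes.
Working in thirty-second notes: dotted quarter = 12; thirty-second = 1; thirty-second note = 1; dotted quarter = 12; dotted eighth note = 6; thirty-second note = 1; thirty-second note = 1; dotted eighth = 6.
Sum: 12 + 1 + 1 + 12 + 6 + 1 + 1 + 6 = 40.
Remaining: 56 − 40 = 16 thirty-second notes, which is a half note.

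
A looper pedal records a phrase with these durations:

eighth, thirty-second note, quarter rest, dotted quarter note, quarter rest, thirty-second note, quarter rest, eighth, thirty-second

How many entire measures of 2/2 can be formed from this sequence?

One bar of 2/2 = 32 thirty-second notes.
Express everything in thirty-second notes: eighth = 4; thirty-second note = 1; quarter rest = 8; dotted quarter note = 12; quarter rest = 8; thirty-second note = 1; quarter rest = 8; eighth = 4; thirty-second = 1.
Sum: 4 + 1 + 8 + 12 + 8 + 1 + 8 + 4 + 1 = 47.
47 ÷ 32 = 1 complete bar with 15 left over.

1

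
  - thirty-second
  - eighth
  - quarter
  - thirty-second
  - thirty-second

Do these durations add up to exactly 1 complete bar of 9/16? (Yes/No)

One bar of 9/16 = 18 thirty-second notes.
Each duration in thirty-second notes: thirty-second = 1; eighth = 4; quarter = 8; thirty-second = 1; thirty-second = 1.
Sum: 1 + 4 + 8 + 1 + 1 = 15.
15 falls short of 18, so the answer is No.

No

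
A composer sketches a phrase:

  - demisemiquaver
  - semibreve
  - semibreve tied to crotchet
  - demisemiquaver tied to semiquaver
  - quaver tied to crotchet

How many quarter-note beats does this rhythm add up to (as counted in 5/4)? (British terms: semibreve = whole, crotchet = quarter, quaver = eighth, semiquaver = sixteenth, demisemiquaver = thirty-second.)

11

One quarter-note beat = 8 thirty-second notes.
In thirty-second notes: demisemiquaver = 1; semibreve = 32; semibreve tied to crotchet (semibreve + crotchet) = 40; demisemiquaver tied to semiquaver (demisemiquaver + semiquaver) = 3; quaver tied to crotchet (quaver + crotchet) = 12.
Sum: 1 + 32 + 40 + 3 + 12 = 88.
88 ÷ 8 = 11 beats.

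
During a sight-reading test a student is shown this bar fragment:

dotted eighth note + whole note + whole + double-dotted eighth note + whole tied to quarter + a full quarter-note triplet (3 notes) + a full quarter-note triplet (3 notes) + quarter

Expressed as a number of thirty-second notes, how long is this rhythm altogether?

157

Each duration in thirty-second notes: dotted eighth note = 6; whole note = 32; whole = 32; double-dotted eighth note = 7; whole tied to quarter (whole + quarter) = 40; a full quarter-note triplet (3 notes) (three triplet quarters span one half) = 16; a full quarter-note triplet (3 notes) (three triplet quarters span one half) = 16; quarter = 8.
Altogether 6 + 32 + 32 + 7 + 40 + 16 + 16 + 8 = 157 thirty-second notes.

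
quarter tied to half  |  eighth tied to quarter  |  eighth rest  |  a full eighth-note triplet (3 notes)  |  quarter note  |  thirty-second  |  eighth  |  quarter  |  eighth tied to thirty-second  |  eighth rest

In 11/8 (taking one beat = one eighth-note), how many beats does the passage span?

19.5

One eighth-note beat = 4 thirty-second notes.
Working in thirty-second notes: quarter tied to half (quarter + half) = 24; eighth tied to quarter (eighth + quarter) = 12; eighth rest = 4; a full eighth-note triplet (3 notes) (three triplet eighths span one quarter) = 8; quarter note = 8; thirty-second = 1; eighth = 4; quarter = 8; eighth tied to thirty-second (eighth + thirty-second) = 5; eighth rest = 4.
Sum: 24 + 12 + 4 + 8 + 8 + 1 + 4 + 8 + 5 + 4 = 78.
78 ÷ 4 = 19.5 beats.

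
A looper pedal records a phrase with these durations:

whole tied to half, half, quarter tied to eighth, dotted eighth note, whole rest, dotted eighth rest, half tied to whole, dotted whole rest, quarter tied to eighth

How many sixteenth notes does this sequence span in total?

114

In sixteenth notes: whole tied to half (whole + half) = 24; half = 8; quarter tied to eighth (quarter + eighth) = 6; dotted eighth note = 3; whole rest = 16; dotted eighth rest = 3; half tied to whole (half + whole) = 24; dotted whole rest = 24; quarter tied to eighth (quarter + eighth) = 6.
Altogether 24 + 8 + 6 + 3 + 16 + 3 + 24 + 24 + 6 = 114 sixteenth notes.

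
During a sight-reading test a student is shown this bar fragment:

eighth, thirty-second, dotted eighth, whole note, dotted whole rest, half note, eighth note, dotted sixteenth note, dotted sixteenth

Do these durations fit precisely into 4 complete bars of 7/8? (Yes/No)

One bar of 7/8 = 28 thirty-second notes, so 4 bars = 112.
In thirty-second notes: eighth = 4; thirty-second = 1; dotted eighth = 6; whole note = 32; dotted whole rest = 48; half note = 16; eighth note = 4; dotted sixteenth note = 3; dotted sixteenth = 3.
Total: 4 + 1 + 6 + 32 + 48 + 16 + 4 + 3 + 3 = 117.
117 exceeds 112, so the answer is No.

No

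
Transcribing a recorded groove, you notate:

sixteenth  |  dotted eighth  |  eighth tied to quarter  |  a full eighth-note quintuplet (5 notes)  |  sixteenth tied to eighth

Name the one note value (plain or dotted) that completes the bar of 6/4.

The bar of 6/4 = 24 sixteenth notes.
Each duration in sixteenth notes: sixteenth = 1; dotted eighth = 3; eighth tied to quarter (eighth + quarter) = 6; a full eighth-note quintuplet (5 notes) (five quintuplet eighths span one half) = 8; sixteenth tied to eighth (sixteenth + eighth) = 3.
Sum: 1 + 3 + 6 + 8 + 3 = 21.
Remaining: 24 − 21 = 3 sixteenth notes, which is a dotted eighth note.

dotted eighth note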